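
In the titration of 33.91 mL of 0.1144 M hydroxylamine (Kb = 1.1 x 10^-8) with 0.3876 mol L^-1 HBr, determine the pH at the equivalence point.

n(NH2OH) = 0.1144 x 0.03391 = 0.003879 mol; V(HBr) at equivalence = 0.003879/0.3876 = 0.01001 L.
At equivalence the base is fully converted to NH3OH+; total volume = 0.04392 L, so [NH3OH+] = 0.003879/0.04392 = 0.08833 M.
Ka(NH3OH+) = Kw/Kb = 1.0e-14 / 1.1 x 10^-8 = 9.09e-7.
[H^+] = sqrt(Ka x [NH3OH+]) = sqrt(9.09e-7 x 0.08833) = 0.000283 M.
pH = -log(0.000283) = 3.55.

3.55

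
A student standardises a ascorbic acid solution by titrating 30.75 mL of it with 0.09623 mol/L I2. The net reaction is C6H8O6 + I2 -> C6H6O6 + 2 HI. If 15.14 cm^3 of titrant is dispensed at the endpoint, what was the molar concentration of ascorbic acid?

n(I2) = 0.09623 x 0.01514 = 0.001457 mol.
From the balanced equation, 1 mol I2 reacts with 1 mol ascorbic acid, so n(ascorbic acid) = 0.001457 x 1/1 = 0.001457 mol.
[ascorbic acid] = 0.001457 / 0.03075 L = 0.0474 M.

0.0474 M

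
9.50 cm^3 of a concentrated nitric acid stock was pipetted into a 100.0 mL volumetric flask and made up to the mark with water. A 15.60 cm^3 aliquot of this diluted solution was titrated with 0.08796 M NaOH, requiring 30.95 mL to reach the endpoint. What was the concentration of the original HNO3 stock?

1.84 M

n(NaOH) = 0.08796 x 0.03095 = 0.002722 mol.
n(HNO3) in the aliquot = 0.002722 mol.
[diluted HNO3] = 0.002722 / 0.01560 = 0.1745 M.
Dilution factor = 100.0/9.500 = 10.53, so [stock] = 0.1745 x 10.53 = 1.84 M.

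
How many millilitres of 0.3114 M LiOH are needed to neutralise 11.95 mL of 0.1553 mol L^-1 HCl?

n(HCl) = 0.1553 mol/L x 0.01195 L = 0.001856 mol.
At equivalence n(LiOH) = n(HCl) = 0.001856 mol.
V(LiOH) = 0.001856 / 0.3114 = 0.005960 L = 5.96 mL.

5.96 mL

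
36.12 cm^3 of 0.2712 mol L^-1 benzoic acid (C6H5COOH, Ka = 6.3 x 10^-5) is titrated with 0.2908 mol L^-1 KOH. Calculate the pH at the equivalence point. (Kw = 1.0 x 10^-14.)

n(C6H5COOH) = 0.2712 x 0.03612 = 0.009796 mol; V(KOH) at equivalence = 0.009796/0.2908 = 0.03369 L.
At equivalence all the acid is converted to C6H5COO-; total volume = 0.03612 + 0.03369 = 0.06981 L, so [C6H5COO-] = 0.009796/0.06981 = 0.1403 M.
Kb = Kw/Ka = 1.0e-14 / 6.3 x 10^-5 = 1.59e-10.
[OH^-] = sqrt(Kb x [C6H5COO-]) = sqrt(1.59e-10 x 0.1403) = 4.72e-6 M.
pOH = 5.33, so pH = 14.00 - 5.33 = 8.67.

8.67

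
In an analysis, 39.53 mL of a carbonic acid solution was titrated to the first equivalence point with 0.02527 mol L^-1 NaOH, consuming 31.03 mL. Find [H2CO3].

0.0198 M

n(NaOH) = 0.02527 x 0.03103 = 0.0007841 mol.
At the first equivalence point, 1 mol OH^- react per mol H2CO3, so n(H2CO3) = 0.0007841 / 1 = 0.0007841 mol.
[H2CO3] = 0.0007841 / 0.03953 L = 0.0198 M.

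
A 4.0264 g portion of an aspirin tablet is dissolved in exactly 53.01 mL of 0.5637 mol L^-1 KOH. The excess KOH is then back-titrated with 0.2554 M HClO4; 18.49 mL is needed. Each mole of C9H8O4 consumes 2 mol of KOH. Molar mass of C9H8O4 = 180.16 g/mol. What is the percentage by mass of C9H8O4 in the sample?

Total n(KOH) added = 0.5637 x 0.05301 = 0.02988 mol.
n(HClO4) used = 0.2554 x 0.01849 = 0.004722 mol, which equals the excess n(KOH).
So n(KOH) consumed by the sample = 0.02988 - 0.004722 = 0.02516 mol.
n(C9H8O4) = 0.02516 / 2 = 0.01258 mol.
mass C9H8O4 = 0.01258 x 180.16 = 2.266 g, so %C9H8O4 = 2.266/4.0264 x 100 = 56.3%.

56.3%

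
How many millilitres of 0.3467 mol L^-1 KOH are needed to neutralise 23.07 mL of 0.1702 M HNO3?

11.3 mL

n(HNO3) = 0.1702 mol/L x 0.02307 L = 0.003927 mol.
At equivalence n(KOH) = n(HNO3) = 0.003927 mol.
V(KOH) = 0.003927 / 0.3467 = 0.01133 L = 11.3 mL.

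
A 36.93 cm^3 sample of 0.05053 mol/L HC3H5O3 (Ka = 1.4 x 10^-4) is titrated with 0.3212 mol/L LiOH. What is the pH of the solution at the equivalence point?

8.25

n(HC3H5O3) = 0.05053 x 0.03693 = 0.001866 mol; V(LiOH) at equivalence = 0.001866/0.3212 = 0.005810 L.
At equivalence all the acid is converted to C3H5O3-; total volume = 0.03693 + 0.005810 = 0.04274 L, so [C3H5O3-] = 0.001866/0.04274 = 0.04366 M.
Kb = Kw/Ka = 1.0e-14 / 1.4 x 10^-4 = 7.14e-11.
[OH^-] = sqrt(Kb x [C3H5O3-]) = sqrt(7.14e-11 x 0.04366) = 1.77e-6 M.
pOH = 5.75, so pH = 14.00 - 5.75 = 8.25.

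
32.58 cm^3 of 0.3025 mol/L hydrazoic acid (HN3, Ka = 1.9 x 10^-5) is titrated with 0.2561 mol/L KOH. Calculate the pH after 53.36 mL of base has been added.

12.65

n(acid) = 0.3025 x 0.03258 = 0.009855 mol; n(KOH) added = 0.2561 x 0.05336 = 0.01367 mol.
Base is in excess by 0.01367 - 0.009855 = 0.003810 mol in a total volume of 0.08594 L.
[OH^-] = 0.003810/0.08594 = 0.04433 M, so pOH = 1.35 and pH = 14.00 - 1.35 = 12.65.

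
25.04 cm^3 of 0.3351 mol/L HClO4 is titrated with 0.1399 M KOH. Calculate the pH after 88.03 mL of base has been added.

n(acid) = 0.3351 x 0.02504 = 0.008391 mol; n(KOH) added = 0.1399 x 0.08803 = 0.01232 mol.
Base is in excess by 0.01232 - 0.008391 = 0.003924 mol in a total volume of 0.1131 L.
[OH^-] = 0.003924/0.1131 = 0.03471 M, so pOH = 1.46 and pH = 14.00 - 1.46 = 12.54.

12.54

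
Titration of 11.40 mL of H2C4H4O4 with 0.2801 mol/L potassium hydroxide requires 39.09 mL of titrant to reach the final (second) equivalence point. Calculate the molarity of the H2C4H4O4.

n(KOH) = 0.2801 x 0.03909 = 0.01095 mol.
At the final (second) equivalence point, 2 mol OH^- react per mol H2C4H4O4, so n(H2C4H4O4) = 0.01095 / 2 = 0.005475 mol.
[H2C4H4O4] = 0.005475 / 0.01140 L = 0.480 M.

0.480 M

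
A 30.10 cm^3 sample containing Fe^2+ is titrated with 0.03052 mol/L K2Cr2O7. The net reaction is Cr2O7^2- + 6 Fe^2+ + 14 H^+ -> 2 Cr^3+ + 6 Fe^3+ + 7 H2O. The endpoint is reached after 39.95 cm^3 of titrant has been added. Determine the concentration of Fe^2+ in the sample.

n(K2Cr2O7) = 0.03052 x 0.03995 = 0.001219 mol.
From the balanced equation, 1 mol K2Cr2O7 reacts with 6 mol Fe^2+, so n(Fe^2+) = 0.001219 x 6/1 = 0.007316 mol.
[Fe^2+] = 0.007316 / 0.03010 L = 0.243 M.

0.243 M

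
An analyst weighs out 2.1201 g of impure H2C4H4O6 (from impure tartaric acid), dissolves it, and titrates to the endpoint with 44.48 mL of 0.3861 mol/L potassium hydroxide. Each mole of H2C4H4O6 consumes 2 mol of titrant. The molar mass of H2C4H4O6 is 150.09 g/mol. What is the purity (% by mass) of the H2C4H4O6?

60.8%

n(KOH) = 0.3861 x 0.04448 = 0.01717 mol.
n(H2C4H4O6) = 0.01717 / 2 = 0.008587 mol.
mass of H2C4H4O6 = 0.008587 x 150.09 = 1.289 g.
% purity = 1.289 / 2.1201 x 100 = 60.8%.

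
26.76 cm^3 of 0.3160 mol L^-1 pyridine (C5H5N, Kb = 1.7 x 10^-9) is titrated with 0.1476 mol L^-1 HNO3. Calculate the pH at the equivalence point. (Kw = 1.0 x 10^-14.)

3.11

n(C5H5N) = 0.3160 x 0.02676 = 0.008456 mol; V(HNO3) at equivalence = 0.008456/0.1476 = 0.05729 L.
At equivalence the base is fully converted to C5H5NH+; total volume = 0.08405 L, so [C5H5NH+] = 0.008456/0.08405 = 0.1006 M.
Ka(C5H5NH+) = Kw/Kb = 1.0e-14 / 1.7 x 10^-9 = 5.88e-6.
[H^+] = sqrt(Ka x [C5H5NH+]) = sqrt(5.88e-6 x 0.1006) = 0.000769 M.
pH = -log(0.000769) = 3.11.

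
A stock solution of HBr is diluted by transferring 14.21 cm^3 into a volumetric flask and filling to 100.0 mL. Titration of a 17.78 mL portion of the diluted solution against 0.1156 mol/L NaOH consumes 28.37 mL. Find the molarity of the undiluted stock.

1.30 M

n(NaOH) = 0.1156 x 0.02837 = 0.003280 mol.
n(HBr) in the aliquot = 0.003280 mol.
[diluted HBr] = 0.003280 / 0.01778 = 0.1845 M.
Dilution factor = 100.0/14.21 = 7.037, so [stock] = 0.1845 x 7.037 = 1.30 M.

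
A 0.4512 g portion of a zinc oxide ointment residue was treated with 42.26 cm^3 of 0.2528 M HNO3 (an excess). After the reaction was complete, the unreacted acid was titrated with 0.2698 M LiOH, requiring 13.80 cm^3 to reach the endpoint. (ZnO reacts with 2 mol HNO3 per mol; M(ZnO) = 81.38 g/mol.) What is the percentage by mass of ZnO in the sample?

62.8%

Total n(HNO3) added = 0.2528 x 0.04226 = 0.01068 mol.
n(LiOH) used = 0.2698 x 0.01380 = 0.003723 mol, which equals the excess n(HNO3).
So n(HNO3) consumed by the sample = 0.01068 - 0.003723 = 0.006960 mol.
n(ZnO) = 0.006960 / 2 = 0.003480 mol.
mass ZnO = 0.003480 x 81.38 = 0.2832 g, so %ZnO = 0.2832/0.4512 x 100 = 62.8%.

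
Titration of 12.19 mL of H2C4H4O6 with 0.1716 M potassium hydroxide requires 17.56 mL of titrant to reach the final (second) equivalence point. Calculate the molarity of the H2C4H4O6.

0.124 M

n(KOH) = 0.1716 x 0.01756 = 0.003013 mol.
At the final (second) equivalence point, 2 mol OH^- react per mol H2C4H4O6, so n(H2C4H4O6) = 0.003013 / 2 = 0.001507 mol.
[H2C4H4O6] = 0.001507 / 0.01219 L = 0.124 M.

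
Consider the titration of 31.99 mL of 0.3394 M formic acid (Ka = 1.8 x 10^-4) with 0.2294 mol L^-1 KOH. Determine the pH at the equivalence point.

8.44

n(HCOOH) = 0.3394 x 0.03199 = 0.01086 mol; V(KOH) at equivalence = 0.01086/0.2294 = 0.04733 L.
At equivalence all the acid is converted to HCOO-; total volume = 0.03199 + 0.04733 = 0.07932 L, so [HCOO-] = 0.01086/0.07932 = 0.1369 M.
Kb = Kw/Ka = 1.0e-14 / 1.8 x 10^-4 = 5.56e-11.
[OH^-] = sqrt(Kb x [HCOO-]) = sqrt(5.56e-11 x 0.1369) = 2.76e-6 M.
pOH = 5.56, so pH = 14.00 - 5.56 = 8.44.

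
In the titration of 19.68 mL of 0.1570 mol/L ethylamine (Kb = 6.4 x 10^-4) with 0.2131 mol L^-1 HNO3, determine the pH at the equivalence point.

5.93

n(C2H5NH2) = 0.1570 x 0.01968 = 0.003090 mol; V(HNO3) at equivalence = 0.003090/0.2131 = 0.01450 L.
At equivalence the base is fully converted to C2H5NH3+; total volume = 0.03418 L, so [C2H5NH3+] = 0.003090/0.03418 = 0.09040 M.
Ka(C2H5NH3+) = Kw/Kb = 1.0e-14 / 6.4 x 10^-4 = 1.56e-11.
[H^+] = sqrt(Ka x [C2H5NH3+]) = sqrt(1.56e-11 x 0.09040) = 1.19e-6 M.
pH = -log(1.19e-6) = 5.93.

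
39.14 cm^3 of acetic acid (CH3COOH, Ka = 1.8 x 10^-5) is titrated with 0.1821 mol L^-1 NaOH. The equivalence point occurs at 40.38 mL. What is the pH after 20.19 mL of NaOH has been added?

20.19 mL is exactly half the equivalence volume (40.38/2), i.e. the half-equivalence point.
There, n(HA) = n(A^-), so pH = pKa = -log(1.8 x 10^-5) = 4.74.

4.74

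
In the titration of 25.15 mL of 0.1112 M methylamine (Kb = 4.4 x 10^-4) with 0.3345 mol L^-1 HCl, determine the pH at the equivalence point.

n(CH3NH2) = 0.1112 x 0.02515 = 0.002797 mol; V(HCl) at equivalence = 0.002797/0.3345 = 0.008361 L.
At equivalence the base is fully converted to CH3NH3+; total volume = 0.03351 L, so [CH3NH3+] = 0.002797/0.03351 = 0.08346 M.
Ka(CH3NH3+) = Kw/Kb = 1.0e-14 / 4.4 x 10^-4 = 2.27e-11.
[H^+] = sqrt(Ka x [CH3NH3+]) = sqrt(2.27e-11 x 0.08346) = 1.38e-6 M.
pH = -log(1.38e-6) = 5.86.

5.86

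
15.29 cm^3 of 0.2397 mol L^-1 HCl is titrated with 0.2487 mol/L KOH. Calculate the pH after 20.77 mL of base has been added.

n(acid) = 0.2397 x 0.01529 = 0.003665 mol; n(KOH) added = 0.2487 x 0.02077 = 0.005165 mol.
Base is in excess by 0.005165 - 0.003665 = 0.001500 mol in a total volume of 0.03606 L.
[OH^-] = 0.001500/0.03606 = 0.04161 M, so pOH = 1.38 and pH = 14.00 - 1.38 = 12.62.

12.62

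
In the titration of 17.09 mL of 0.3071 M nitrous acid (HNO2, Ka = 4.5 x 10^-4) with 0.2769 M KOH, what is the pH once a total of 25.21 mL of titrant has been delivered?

n(acid) = 0.3071 x 0.01709 = 0.005248 mol; n(KOH) added = 0.2769 x 0.02521 = 0.006981 mol.
Base is in excess by 0.006981 - 0.005248 = 0.001732 mol in a total volume of 0.04230 L.
[OH^-] = 0.001732/0.04230 = 0.04095 M, so pOH = 1.39 and pH = 14.00 - 1.39 = 12.61.

12.61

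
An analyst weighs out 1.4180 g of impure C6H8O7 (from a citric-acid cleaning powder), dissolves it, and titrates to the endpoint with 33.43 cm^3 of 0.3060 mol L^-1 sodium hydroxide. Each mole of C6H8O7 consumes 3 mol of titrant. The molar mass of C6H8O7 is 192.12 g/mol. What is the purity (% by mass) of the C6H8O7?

n(NaOH) = 0.3060 x 0.03343 = 0.01023 mol.
n(C6H8O7) = 0.01023 / 3 = 0.003410 mol.
mass of C6H8O7 = 0.003410 x 192.12 = 0.6551 g.
% purity = 0.6551 / 1.4180 x 100 = 46.2%.

46.2%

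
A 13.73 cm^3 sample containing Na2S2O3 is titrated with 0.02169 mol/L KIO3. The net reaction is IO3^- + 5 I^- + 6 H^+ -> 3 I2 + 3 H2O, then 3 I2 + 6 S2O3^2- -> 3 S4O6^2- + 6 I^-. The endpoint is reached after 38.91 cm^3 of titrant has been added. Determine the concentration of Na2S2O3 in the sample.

n(KIO3) = 0.02169 x 0.03891 = 0.0008440 mol.
From the balanced equation, 1 mol KIO3 reacts with 6 mol Na2S2O3, so n(Na2S2O3) = 0.0008440 x 6/1 = 0.005064 mol.
[Na2S2O3] = 0.005064 / 0.01373 L = 0.369 M.

0.369 M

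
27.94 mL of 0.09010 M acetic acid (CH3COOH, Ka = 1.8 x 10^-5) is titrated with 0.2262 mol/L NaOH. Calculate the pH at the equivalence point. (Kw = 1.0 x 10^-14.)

8.78

n(CH3COOH) = 0.09010 x 0.02794 = 0.002517 mol; V(NaOH) at equivalence = 0.002517/0.2262 = 0.01113 L.
At equivalence all the acid is converted to CH3COO-; total volume = 0.02794 + 0.01113 = 0.03907 L, so [CH3COO-] = 0.002517/0.03907 = 0.06443 M.
Kb = Kw/Ka = 1.0e-14 / 1.8 x 10^-5 = 5.56e-10.
[OH^-] = sqrt(Kb x [CH3COO-]) = sqrt(5.56e-10 x 0.06443) = 5.98e-6 M.
pOH = 5.22, so pH = 14.00 - 5.22 = 8.78.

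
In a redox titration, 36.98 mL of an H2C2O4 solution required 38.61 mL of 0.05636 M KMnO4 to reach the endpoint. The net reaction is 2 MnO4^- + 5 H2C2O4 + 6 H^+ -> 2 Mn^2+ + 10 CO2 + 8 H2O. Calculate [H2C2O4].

0.147 M

n(KMnO4) = 0.05636 x 0.03861 = 0.002176 mol.
From the balanced equation, 2 mol KMnO4 reacts with 5 mol H2C2O4, so n(H2C2O4) = 0.002176 x 5/2 = 0.005440 mol.
[H2C2O4] = 0.005440 / 0.03698 L = 0.147 M.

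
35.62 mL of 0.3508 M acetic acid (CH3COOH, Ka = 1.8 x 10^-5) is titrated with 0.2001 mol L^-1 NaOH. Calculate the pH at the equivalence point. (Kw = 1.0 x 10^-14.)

n(CH3COOH) = 0.3508 x 0.03562 = 0.01250 mol; V(NaOH) at equivalence = 0.01250/0.2001 = 0.06245 L.
At equivalence all the acid is converted to CH3COO-; total volume = 0.03562 + 0.06245 = 0.09807 L, so [CH3COO-] = 0.01250/0.09807 = 0.1274 M.
Kb = Kw/Ka = 1.0e-14 / 1.8 x 10^-5 = 5.56e-10.
[OH^-] = sqrt(Kb x [CH3COO-]) = sqrt(5.56e-10 x 0.1274) = 8.41e-6 M.
pOH = 5.08, so pH = 14.00 - 5.08 = 8.92.

8.92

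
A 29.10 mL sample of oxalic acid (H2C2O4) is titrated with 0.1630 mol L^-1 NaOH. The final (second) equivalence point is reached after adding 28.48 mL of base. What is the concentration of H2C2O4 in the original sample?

0.0798 M

n(NaOH) = 0.1630 x 0.02848 = 0.004642 mol.
At the final (second) equivalence point, 2 mol OH^- react per mol H2C2O4, so n(H2C2O4) = 0.004642 / 2 = 0.002321 mol.
[H2C2O4] = 0.002321 / 0.02910 L = 0.0798 M.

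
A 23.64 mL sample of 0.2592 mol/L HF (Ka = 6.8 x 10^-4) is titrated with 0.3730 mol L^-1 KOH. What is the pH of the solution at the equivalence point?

8.18

n(HF) = 0.2592 x 0.02364 = 0.006127 mol; V(KOH) at equivalence = 0.006127/0.3730 = 0.01643 L.
At equivalence all the acid is converted to F-; total volume = 0.02364 + 0.01643 = 0.04007 L, so [F-] = 0.006127/0.04007 = 0.1529 M.
Kb = Kw/Ka = 1.0e-14 / 6.8 x 10^-4 = 1.47e-11.
[OH^-] = sqrt(Kb x [F-]) = sqrt(1.47e-11 x 0.1529) = 1.50e-6 M.
pOH = 5.82, so pH = 14.00 - 5.82 = 8.18.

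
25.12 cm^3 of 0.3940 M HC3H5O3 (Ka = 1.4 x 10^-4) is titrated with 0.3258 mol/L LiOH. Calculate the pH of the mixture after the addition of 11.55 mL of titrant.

Initial n(HC3H5O3) = 0.3940 x 0.02512 = 0.009897 mol.
n(LiOH) added = 0.3258 x 0.01155 = 0.003763 mol, converting that many moles of HC3H5O3 to C3H5O3-.
Remaining n(HC3H5O3) = 0.006134 mol; n(C3H5O3-) = 0.003763 mol.
By Henderson-Hasselbalch, pH = pKa + log([A^-]/[HA]) = 3.85 + log(0.003763/0.006134) = 3.85 + (-0.21) = 3.64.

3.64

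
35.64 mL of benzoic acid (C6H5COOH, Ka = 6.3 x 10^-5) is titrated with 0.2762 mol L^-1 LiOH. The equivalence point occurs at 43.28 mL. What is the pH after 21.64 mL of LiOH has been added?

4.20

21.64 mL is exactly half the equivalence volume (43.28/2), i.e. the half-equivalence point.
There, n(HA) = n(A^-), so pH = pKa = -log(6.3 x 10^-5) = 4.20.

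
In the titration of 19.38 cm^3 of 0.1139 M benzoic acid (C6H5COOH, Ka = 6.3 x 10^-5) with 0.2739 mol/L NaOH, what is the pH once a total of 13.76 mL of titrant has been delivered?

n(acid) = 0.1139 x 0.01938 = 0.002207 mol; n(NaOH) added = 0.2739 x 0.01376 = 0.003769 mol.
Base is in excess by 0.003769 - 0.002207 = 0.001561 mol in a total volume of 0.03314 L.
[OH^-] = 0.001561/0.03314 = 0.04712 M, so pOH = 1.33 and pH = 14.00 - 1.33 = 12.67.

12.67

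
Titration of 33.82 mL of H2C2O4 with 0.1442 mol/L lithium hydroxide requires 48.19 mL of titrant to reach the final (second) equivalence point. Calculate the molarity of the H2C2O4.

n(LiOH) = 0.1442 x 0.04819 = 0.006949 mol.
At the final (second) equivalence point, 2 mol OH^- react per mol H2C2O4, so n(H2C2O4) = 0.006949 / 2 = 0.003474 mol.
[H2C2O4] = 0.003474 / 0.03382 L = 0.103 M.

0.103 M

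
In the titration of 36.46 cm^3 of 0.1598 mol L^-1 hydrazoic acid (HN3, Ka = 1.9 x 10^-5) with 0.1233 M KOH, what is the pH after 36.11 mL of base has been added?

Initial n(HN3) = 0.1598 x 0.03646 = 0.005826 mol.
n(KOH) added = 0.1233 x 0.03611 = 0.004452 mol, converting that many moles of HN3 to N3-.
Remaining n(HN3) = 0.001374 mol; n(N3-) = 0.004452 mol.
By Henderson-Hasselbalch, pH = pKa + log([A^-]/[HA]) = 4.72 + log(0.004452/0.001374) = 4.72 + (+0.51) = 5.23.

5.23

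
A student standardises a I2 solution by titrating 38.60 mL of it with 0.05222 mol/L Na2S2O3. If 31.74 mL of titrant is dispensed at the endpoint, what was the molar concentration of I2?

0.0215 M

n(Na2S2O3) = 0.05222 x 0.03174 = 0.001657 mol.
From the balanced equation, 2 mol Na2S2O3 reacts with 1 mol I2, so n(I2) = 0.001657 x 1/2 = 0.0008287 mol.
[I2] = 0.0008287 / 0.03860 L = 0.0215 M.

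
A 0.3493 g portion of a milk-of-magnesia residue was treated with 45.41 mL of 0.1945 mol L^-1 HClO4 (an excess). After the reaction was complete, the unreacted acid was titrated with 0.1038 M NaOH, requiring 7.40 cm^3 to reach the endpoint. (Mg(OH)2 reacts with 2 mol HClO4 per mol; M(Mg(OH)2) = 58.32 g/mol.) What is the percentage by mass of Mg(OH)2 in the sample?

Total n(HClO4) added = 0.1945 x 0.04541 = 0.008832 mol.
n(NaOH) used = 0.1038 x 0.007400 = 0.0007681 mol, which equals the excess n(HClO4).
So n(HClO4) consumed by the sample = 0.008832 - 0.0007681 = 0.008064 mol.
n(Mg(OH)2) = 0.008064 / 2 = 0.004032 mol.
mass Mg(OH)2 = 0.004032 x 58.32 = 0.2351 g, so %Mg(OH)2 = 0.2351/0.3493 x 100 = 67.3%.

67.3%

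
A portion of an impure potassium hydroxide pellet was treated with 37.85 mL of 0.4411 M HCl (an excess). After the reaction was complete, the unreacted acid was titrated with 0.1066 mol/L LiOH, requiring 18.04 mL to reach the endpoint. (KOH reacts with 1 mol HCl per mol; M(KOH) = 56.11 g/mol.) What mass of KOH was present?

Total n(HCl) added = 0.4411 x 0.03785 = 0.01670 mol.
n(LiOH) used = 0.1066 x 0.01804 = 0.001923 mol, which equals the excess n(HCl).
So n(HCl) consumed by the sample = 0.01670 - 0.001923 = 0.01477 mol.
n(KOH) = 0.01477 / 1 = 0.01477 mol.
mass = 0.01477 mol x 56.11 g/mol = 0.829 g.

0.829 g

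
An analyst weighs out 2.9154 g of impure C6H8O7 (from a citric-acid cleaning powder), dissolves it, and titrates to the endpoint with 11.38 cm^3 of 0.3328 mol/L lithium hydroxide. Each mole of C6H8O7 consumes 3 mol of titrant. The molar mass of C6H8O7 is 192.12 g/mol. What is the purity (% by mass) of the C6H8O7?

n(LiOH) = 0.3328 x 0.01138 = 0.003787 mol.
n(C6H8O7) = 0.003787 / 3 = 0.001262 mol.
mass of C6H8O7 = 0.001262 x 192.12 = 0.2425 g.
% purity = 0.2425 / 2.9154 x 100 = 8.32%.

8.32%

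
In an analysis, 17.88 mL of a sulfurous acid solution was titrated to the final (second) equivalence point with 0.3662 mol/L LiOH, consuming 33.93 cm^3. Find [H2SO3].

0.347 M

n(LiOH) = 0.3662 x 0.03393 = 0.01243 mol.
At the final (second) equivalence point, 2 mol OH^- react per mol H2SO3, so n(H2SO3) = 0.01243 / 2 = 0.006213 mol.
[H2SO3] = 0.006213 / 0.01788 L = 0.347 M.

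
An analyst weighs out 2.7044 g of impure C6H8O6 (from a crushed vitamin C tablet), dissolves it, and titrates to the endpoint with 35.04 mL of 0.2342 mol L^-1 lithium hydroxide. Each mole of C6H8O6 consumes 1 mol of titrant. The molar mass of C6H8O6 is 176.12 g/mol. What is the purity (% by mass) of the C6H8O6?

n(LiOH) = 0.2342 x 0.03504 = 0.008206 mol.
n(C6H8O6) = 0.008206 / 1 = 0.008206 mol.
mass of C6H8O6 = 0.008206 x 176.12 = 1.445 g.
% purity = 1.445 / 2.7044 x 100 = 53.4%.

53.4%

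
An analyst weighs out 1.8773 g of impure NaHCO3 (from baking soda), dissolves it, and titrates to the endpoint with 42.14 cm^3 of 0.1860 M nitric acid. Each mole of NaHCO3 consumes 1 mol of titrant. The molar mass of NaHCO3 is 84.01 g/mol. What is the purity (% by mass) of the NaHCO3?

n(HNO3) = 0.1860 x 0.04214 = 0.007838 mol.
n(NaHCO3) = 0.007838 / 1 = 0.007838 mol.
mass of NaHCO3 = 0.007838 x 84.01 = 0.6585 g.
% purity = 0.6585 / 1.8773 x 100 = 35.1%.

35.1%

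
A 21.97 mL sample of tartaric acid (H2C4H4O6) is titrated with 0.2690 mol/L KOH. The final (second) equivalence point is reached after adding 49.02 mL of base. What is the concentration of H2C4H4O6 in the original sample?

0.300 M

n(KOH) = 0.2690 x 0.04902 = 0.01319 mol.
At the final (second) equivalence point, 2 mol OH^- react per mol H2C4H4O6, so n(H2C4H4O6) = 0.01319 / 2 = 0.006593 mol.
[H2C4H4O6] = 0.006593 / 0.02197 L = 0.300 M.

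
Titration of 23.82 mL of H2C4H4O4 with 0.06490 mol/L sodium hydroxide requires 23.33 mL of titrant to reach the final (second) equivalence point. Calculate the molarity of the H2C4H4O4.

0.0318 M

n(NaOH) = 0.06490 x 0.02333 = 0.001514 mol.
At the final (second) equivalence point, 2 mol OH^- react per mol H2C4H4O4, so n(H2C4H4O4) = 0.001514 / 2 = 0.0007571 mol.
[H2C4H4O4] = 0.0007571 / 0.02382 L = 0.0318 M.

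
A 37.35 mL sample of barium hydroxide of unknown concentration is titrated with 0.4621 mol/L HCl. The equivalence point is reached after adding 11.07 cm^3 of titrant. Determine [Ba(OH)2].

0.0685 M

n(HCl) delivered = 0.4621 x 0.01107 = 0.005115 mol.
The reaction is 1 Ba(OH)2 + 2 HCl, so n(Ba(OH)2) = 0.005115 x 1/2 = 0.002558 mol.
[Ba(OH)2] = 0.002558 mol / 0.03735 L = 0.0685 M.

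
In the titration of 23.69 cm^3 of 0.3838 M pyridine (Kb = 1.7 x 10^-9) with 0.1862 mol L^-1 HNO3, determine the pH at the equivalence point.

3.07

n(C5H5N) = 0.3838 x 0.02369 = 0.009092 mol; V(HNO3) at equivalence = 0.009092/0.1862 = 0.04883 L.
At equivalence the base is fully converted to C5H5NH+; total volume = 0.07252 L, so [C5H5NH+] = 0.009092/0.07252 = 0.1254 M.
Ka(C5H5NH+) = Kw/Kb = 1.0e-14 / 1.7 x 10^-9 = 5.88e-6.
[H^+] = sqrt(Ka x [C5H5NH+]) = sqrt(5.88e-6 x 0.1254) = 0.000859 M.
pH = -log(0.000859) = 3.07.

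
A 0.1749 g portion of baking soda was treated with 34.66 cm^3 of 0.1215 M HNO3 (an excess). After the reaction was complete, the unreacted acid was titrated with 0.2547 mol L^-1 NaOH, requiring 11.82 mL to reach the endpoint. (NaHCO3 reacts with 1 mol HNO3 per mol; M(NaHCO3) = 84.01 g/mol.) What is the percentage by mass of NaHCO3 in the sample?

57.7%

Total n(HNO3) added = 0.1215 x 0.03466 = 0.004211 mol.
n(NaOH) used = 0.2547 x 0.01182 = 0.003011 mol, which equals the excess n(HNO3).
So n(HNO3) consumed by the sample = 0.004211 - 0.003011 = 0.001201 mol.
n(NaHCO3) = 0.001201 / 1 = 0.001201 mol.
mass NaHCO3 = 0.001201 x 84.01 = 0.1009 g, so %NaHCO3 = 0.1009/0.1749 x 100 = 57.7%.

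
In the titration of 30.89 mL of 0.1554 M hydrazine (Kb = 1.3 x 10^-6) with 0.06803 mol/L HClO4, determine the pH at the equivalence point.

n(N2H4) = 0.1554 x 0.03089 = 0.004800 mol; V(HClO4) at equivalence = 0.004800/0.06803 = 0.07056 L.
At equivalence the base is fully converted to N2H5+; total volume = 0.1015 L, so [N2H5+] = 0.004800/0.1015 = 0.04732 M.
Ka(N2H5+) = Kw/Kb = 1.0e-14 / 1.3 x 10^-6 = 7.69e-9.
[H^+] = sqrt(Ka x [N2H5+]) = sqrt(7.69e-9 x 0.04732) = 1.91e-5 M.
pH = -log(1.91e-5) = 4.72.

4.72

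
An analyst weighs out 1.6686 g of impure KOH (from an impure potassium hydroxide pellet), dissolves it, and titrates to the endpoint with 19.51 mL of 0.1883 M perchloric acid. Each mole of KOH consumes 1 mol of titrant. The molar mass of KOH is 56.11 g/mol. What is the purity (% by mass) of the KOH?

12.4%

n(HClO4) = 0.1883 x 0.01951 = 0.003674 mol.
n(KOH) = 0.003674 / 1 = 0.003674 mol.
mass of KOH = 0.003674 x 56.11 = 0.2061 g.
% purity = 0.2061 / 1.6686 x 100 = 12.4%.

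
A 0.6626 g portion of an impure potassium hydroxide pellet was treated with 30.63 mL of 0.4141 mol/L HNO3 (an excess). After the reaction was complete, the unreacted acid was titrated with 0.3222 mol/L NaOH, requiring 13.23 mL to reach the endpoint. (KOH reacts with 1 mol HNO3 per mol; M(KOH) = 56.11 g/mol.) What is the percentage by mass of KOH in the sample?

71.3%

Total n(HNO3) added = 0.4141 x 0.03063 = 0.01268 mol.
n(NaOH) used = 0.3222 x 0.01323 = 0.004263 mol, which equals the excess n(HNO3).
So n(HNO3) consumed by the sample = 0.01268 - 0.004263 = 0.008421 mol.
n(KOH) = 0.008421 / 1 = 0.008421 mol.
mass KOH = 0.008421 x 56.11 = 0.4725 g, so %KOH = 0.4725/0.6626 x 100 = 71.3%.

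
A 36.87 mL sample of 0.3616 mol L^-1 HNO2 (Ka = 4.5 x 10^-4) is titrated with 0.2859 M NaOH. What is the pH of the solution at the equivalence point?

n(HNO2) = 0.3616 x 0.03687 = 0.01333 mol; V(NaOH) at equivalence = 0.01333/0.2859 = 0.04663 L.
At equivalence all the acid is converted to NO2-; total volume = 0.03687 + 0.04663 = 0.08350 L, so [NO2-] = 0.01333/0.08350 = 0.1597 M.
Kb = Kw/Ka = 1.0e-14 / 4.5 x 10^-4 = 2.22e-11.
[OH^-] = sqrt(Kb x [NO2-]) = sqrt(2.22e-11 x 0.1597) = 1.88e-6 M.
pOH = 5.73, so pH = 14.00 - 5.73 = 8.27.

8.27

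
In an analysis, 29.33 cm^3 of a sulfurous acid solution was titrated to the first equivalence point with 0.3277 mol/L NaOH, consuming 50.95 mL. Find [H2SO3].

n(NaOH) = 0.3277 x 0.05095 = 0.01670 mol.
At the first equivalence point, 1 mol OH^- react per mol H2SO3, so n(H2SO3) = 0.01670 / 1 = 0.01670 mol.
[H2SO3] = 0.01670 / 0.02933 L = 0.569 M.

0.569 M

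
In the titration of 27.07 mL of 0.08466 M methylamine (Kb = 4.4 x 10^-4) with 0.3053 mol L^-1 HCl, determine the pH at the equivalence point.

n(CH3NH2) = 0.08466 x 0.02707 = 0.002292 mol; V(HCl) at equivalence = 0.002292/0.3053 = 0.007507 L.
At equivalence the base is fully converted to CH3NH3+; total volume = 0.03458 L, so [CH3NH3+] = 0.002292/0.03458 = 0.06628 M.
Ka(CH3NH3+) = Kw/Kb = 1.0e-14 / 4.4 x 10^-4 = 2.27e-11.
[H^+] = sqrt(Ka x [CH3NH3+]) = sqrt(2.27e-11 x 0.06628) = 1.23e-6 M.
pH = -log(1.23e-6) = 5.91.

5.91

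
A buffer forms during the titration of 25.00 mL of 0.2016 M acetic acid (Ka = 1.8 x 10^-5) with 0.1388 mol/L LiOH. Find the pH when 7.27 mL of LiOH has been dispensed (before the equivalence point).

4.14

Initial n(CH3COOH) = 0.2016 x 0.02500 = 0.005040 mol.
n(LiOH) added = 0.1388 x 0.007270 = 0.001009 mol, converting that many moles of CH3COOH to CH3COO-.
Remaining n(CH3COOH) = 0.004031 mol; n(CH3COO-) = 0.001009 mol.
By Henderson-Hasselbalch, pH = pKa + log([A^-]/[HA]) = 4.74 + log(0.001009/0.004031) = 4.74 + (-0.60) = 4.14.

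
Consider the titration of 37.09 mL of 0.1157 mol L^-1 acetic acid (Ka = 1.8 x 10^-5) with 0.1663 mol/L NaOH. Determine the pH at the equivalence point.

8.79

n(CH3COOH) = 0.1157 x 0.03709 = 0.004291 mol; V(NaOH) at equivalence = 0.004291/0.1663 = 0.02580 L.
At equivalence all the acid is converted to CH3COO-; total volume = 0.03709 + 0.02580 = 0.06289 L, so [CH3COO-] = 0.004291/0.06289 = 0.06823 M.
Kb = Kw/Ka = 1.0e-14 / 1.8 x 10^-5 = 5.56e-10.
[OH^-] = sqrt(Kb x [CH3COO-]) = sqrt(5.56e-10 x 0.06823) = 6.16e-6 M.
pOH = 5.21, so pH = 14.00 - 5.21 = 8.79.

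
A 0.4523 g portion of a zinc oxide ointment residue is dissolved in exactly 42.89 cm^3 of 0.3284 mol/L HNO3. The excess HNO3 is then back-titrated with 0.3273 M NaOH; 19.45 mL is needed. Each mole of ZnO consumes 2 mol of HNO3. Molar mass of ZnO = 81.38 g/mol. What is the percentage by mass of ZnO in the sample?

69.4%

Total n(HNO3) added = 0.3284 x 0.04289 = 0.01409 mol.
n(NaOH) used = 0.3273 x 0.01945 = 0.006366 mol, which equals the excess n(HNO3).
So n(HNO3) consumed by the sample = 0.01409 - 0.006366 = 0.007719 mol.
n(ZnO) = 0.007719 / 2 = 0.003860 mol.
mass ZnO = 0.003860 x 81.38 = 0.3141 g, so %ZnO = 0.3141/0.4523 x 100 = 69.4%.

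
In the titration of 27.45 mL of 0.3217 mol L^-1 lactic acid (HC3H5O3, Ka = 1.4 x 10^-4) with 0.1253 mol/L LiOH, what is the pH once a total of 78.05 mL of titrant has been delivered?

11.95

n(acid) = 0.3217 x 0.02745 = 0.008831 mol; n(LiOH) added = 0.1253 x 0.07805 = 0.009780 mol.
Base is in excess by 0.009780 - 0.008831 = 0.0009490 mol in a total volume of 0.1055 L.
[OH^-] = 0.0009490/0.1055 = 0.008995 M, so pOH = 2.05 and pH = 14.00 - 2.05 = 11.95.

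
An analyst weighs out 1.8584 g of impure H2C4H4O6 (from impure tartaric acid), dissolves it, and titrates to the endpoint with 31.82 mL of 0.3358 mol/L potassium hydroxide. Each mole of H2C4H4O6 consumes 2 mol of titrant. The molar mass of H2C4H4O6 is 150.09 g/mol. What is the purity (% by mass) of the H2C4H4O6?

43.1%

n(KOH) = 0.3358 x 0.03182 = 0.01069 mol.
n(H2C4H4O6) = 0.01069 / 2 = 0.005343 mol.
mass of H2C4H4O6 = 0.005343 x 150.09 = 0.8019 g.
% purity = 0.8019 / 1.8584 x 100 = 43.1%.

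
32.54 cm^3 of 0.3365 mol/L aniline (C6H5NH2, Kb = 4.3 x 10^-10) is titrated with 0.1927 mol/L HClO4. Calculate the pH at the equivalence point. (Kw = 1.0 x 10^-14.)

n(C6H5NH2) = 0.3365 x 0.03254 = 0.01095 mol; V(HClO4) at equivalence = 0.01095/0.1927 = 0.05682 L.
At equivalence the base is fully converted to C6H5NH3+; total volume = 0.08936 L, so [C6H5NH3+] = 0.01095/0.08936 = 0.1225 M.
Ka(C6H5NH3+) = Kw/Kb = 1.0e-14 / 4.3 x 10^-10 = 2.33e-5.
[H^+] = sqrt(Ka x [C6H5NH3+]) = sqrt(2.33e-5 x 0.1225) = 0.00169 M.
pH = -log(0.00169) = 2.77.

2.77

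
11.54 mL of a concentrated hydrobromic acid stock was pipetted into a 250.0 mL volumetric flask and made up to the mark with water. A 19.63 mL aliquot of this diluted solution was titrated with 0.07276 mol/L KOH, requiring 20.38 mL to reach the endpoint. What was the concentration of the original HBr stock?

n(KOH) = 0.07276 x 0.02038 = 0.001483 mol.
n(HBr) in the aliquot = 0.001483 mol.
[diluted HBr] = 0.001483 / 0.01963 = 0.07554 M.
Dilution factor = 250.0/11.54 = 21.66, so [stock] = 0.07554 x 21.66 = 1.64 M.

1.64 M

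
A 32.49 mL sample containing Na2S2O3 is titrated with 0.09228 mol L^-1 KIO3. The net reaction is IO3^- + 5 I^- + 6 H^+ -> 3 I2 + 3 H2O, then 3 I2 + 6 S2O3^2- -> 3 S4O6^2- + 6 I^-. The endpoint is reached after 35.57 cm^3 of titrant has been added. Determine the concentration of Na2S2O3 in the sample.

n(KIO3) = 0.09228 x 0.03557 = 0.003282 mol.
From the balanced equation, 1 mol KIO3 reacts with 6 mol Na2S2O3, so n(Na2S2O3) = 0.003282 x 6/1 = 0.01969 mol.
[Na2S2O3] = 0.01969 / 0.03249 L = 0.606 M.

0.606 M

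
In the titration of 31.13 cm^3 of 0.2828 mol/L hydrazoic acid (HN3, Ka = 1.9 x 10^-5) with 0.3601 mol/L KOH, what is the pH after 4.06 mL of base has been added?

4.02

Initial n(HN3) = 0.2828 x 0.03113 = 0.008804 mol.
n(KOH) added = 0.3601 x 0.004060 = 0.001462 mol, converting that many moles of HN3 to N3-.
Remaining n(HN3) = 0.007342 mol; n(N3-) = 0.001462 mol.
By Henderson-Hasselbalch, pH = pKa + log([A^-]/[HA]) = 4.72 + log(0.001462/0.007342) = 4.72 + (-0.70) = 4.02.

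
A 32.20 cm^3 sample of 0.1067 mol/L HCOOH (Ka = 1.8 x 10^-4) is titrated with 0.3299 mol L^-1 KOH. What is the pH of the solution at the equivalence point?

n(HCOOH) = 0.1067 x 0.03220 = 0.003436 mol; V(KOH) at equivalence = 0.003436/0.3299 = 0.01041 L.
At equivalence all the acid is converted to HCOO-; total volume = 0.03220 + 0.01041 = 0.04261 L, so [HCOO-] = 0.003436/0.04261 = 0.08062 M.
Kb = Kw/Ka = 1.0e-14 / 1.8 x 10^-4 = 5.56e-11.
[OH^-] = sqrt(Kb x [HCOO-]) = sqrt(5.56e-11 x 0.08062) = 2.12e-6 M.
pOH = 5.67, so pH = 14.00 - 5.67 = 8.33.

8.33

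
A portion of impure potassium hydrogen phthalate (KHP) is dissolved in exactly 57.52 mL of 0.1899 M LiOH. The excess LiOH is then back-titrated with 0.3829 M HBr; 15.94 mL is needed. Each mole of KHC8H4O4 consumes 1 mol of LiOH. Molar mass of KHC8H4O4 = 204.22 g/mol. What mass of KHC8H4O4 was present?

Total n(LiOH) added = 0.1899 x 0.05752 = 0.01092 mol.
n(HBr) used = 0.3829 x 0.01594 = 0.006103 mol, which equals the excess n(LiOH).
So n(LiOH) consumed by the sample = 0.01092 - 0.006103 = 0.004820 mol.
n(KHC8H4O4) = 0.004820 / 1 = 0.004820 mol.
mass = 0.004820 mol x 204.22 g/mol = 0.984 g.

0.984 g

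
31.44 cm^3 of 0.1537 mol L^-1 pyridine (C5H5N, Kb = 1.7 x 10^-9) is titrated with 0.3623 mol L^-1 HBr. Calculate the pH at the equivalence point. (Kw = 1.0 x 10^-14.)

n(C5H5N) = 0.1537 x 0.03144 = 0.004832 mol; V(HBr) at equivalence = 0.004832/0.3623 = 0.01334 L.
At equivalence the base is fully converted to C5H5NH+; total volume = 0.04478 L, so [C5H5NH+] = 0.004832/0.04478 = 0.1079 M.
Ka(C5H5NH+) = Kw/Kb = 1.0e-14 / 1.7 x 10^-9 = 5.88e-6.
[H^+] = sqrt(Ka x [C5H5NH+]) = sqrt(5.88e-6 x 0.1079) = 0.000797 M.
pH = -log(0.000797) = 3.10.

3.10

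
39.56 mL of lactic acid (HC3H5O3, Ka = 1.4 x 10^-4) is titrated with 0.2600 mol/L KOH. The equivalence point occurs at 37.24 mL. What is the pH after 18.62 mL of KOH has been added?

18.62 mL is exactly half the equivalence volume (37.24/2), i.e. the half-equivalence point.
There, n(HA) = n(A^-), so pH = pKa = -log(1.4 x 10^-4) = 3.85.

3.85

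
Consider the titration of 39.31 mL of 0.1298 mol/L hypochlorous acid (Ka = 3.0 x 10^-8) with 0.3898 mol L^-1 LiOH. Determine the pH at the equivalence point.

n(HClO) = 0.1298 x 0.03931 = 0.005102 mol; V(LiOH) at equivalence = 0.005102/0.3898 = 0.01309 L.
At equivalence all the acid is converted to ClO-; total volume = 0.03931 + 0.01309 = 0.05240 L, so [ClO-] = 0.005102/0.05240 = 0.09737 M.
Kb = Kw/Ka = 1.0e-14 / 3.0 x 10^-8 = 3.33e-7.
[OH^-] = sqrt(Kb x [ClO-]) = sqrt(3.33e-7 x 0.09737) = 0.000180 M.
pOH = 3.74, so pH = 14.00 - 3.74 = 10.26.

10.26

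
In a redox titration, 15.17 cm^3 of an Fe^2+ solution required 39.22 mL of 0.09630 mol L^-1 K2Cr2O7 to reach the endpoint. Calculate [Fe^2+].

1.49 M

n(K2Cr2O7) = 0.09630 x 0.03922 = 0.003777 mol.
From the balanced equation, 1 mol K2Cr2O7 reacts with 6 mol Fe^2+, so n(Fe^2+) = 0.003777 x 6/1 = 0.02266 mol.
[Fe^2+] = 0.02266 / 0.01517 L = 1.49 M.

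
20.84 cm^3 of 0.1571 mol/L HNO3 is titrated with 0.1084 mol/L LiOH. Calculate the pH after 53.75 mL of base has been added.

12.53

n(acid) = 0.1571 x 0.02084 = 0.003274 mol; n(LiOH) added = 0.1084 x 0.05375 = 0.005827 mol.
Base is in excess by 0.005827 - 0.003274 = 0.002553 mol in a total volume of 0.07459 L.
[OH^-] = 0.002553/0.07459 = 0.03422 M, so pOH = 1.47 and pH = 14.00 - 1.47 = 12.53.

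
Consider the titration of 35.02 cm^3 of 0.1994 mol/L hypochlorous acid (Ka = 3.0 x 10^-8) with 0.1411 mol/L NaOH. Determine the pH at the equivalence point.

n(HClO) = 0.1994 x 0.03502 = 0.006983 mol; V(NaOH) at equivalence = 0.006983/0.1411 = 0.04949 L.
At equivalence all the acid is converted to ClO-; total volume = 0.03502 + 0.04949 = 0.08451 L, so [ClO-] = 0.006983/0.08451 = 0.08263 M.
Kb = Kw/Ka = 1.0e-14 / 3.0 x 10^-8 = 3.33e-7.
[OH^-] = sqrt(Kb x [ClO-]) = sqrt(3.33e-7 x 0.08263) = 0.000166 M.
pOH = 3.78, so pH = 14.00 - 3.78 = 10.22.

10.22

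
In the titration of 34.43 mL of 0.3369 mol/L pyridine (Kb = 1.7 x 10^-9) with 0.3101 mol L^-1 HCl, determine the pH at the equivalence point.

n(C5H5N) = 0.3369 x 0.03443 = 0.01160 mol; V(HCl) at equivalence = 0.01160/0.3101 = 0.03741 L.
At equivalence the base is fully converted to C5H5NH+; total volume = 0.07184 L, so [C5H5NH+] = 0.01160/0.07184 = 0.1615 M.
Ka(C5H5NH+) = Kw/Kb = 1.0e-14 / 1.7 x 10^-9 = 5.88e-6.
[H^+] = sqrt(Ka x [C5H5NH+]) = sqrt(5.88e-6 x 0.1615) = 0.000975 M.
pH = -log(0.000975) = 3.01.

3.01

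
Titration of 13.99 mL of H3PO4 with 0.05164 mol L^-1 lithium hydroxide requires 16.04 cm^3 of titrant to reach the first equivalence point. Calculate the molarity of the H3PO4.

n(LiOH) = 0.05164 x 0.01604 = 0.0008283 mol.
At the first equivalence point, 1 mol OH^- react per mol H3PO4, so n(H3PO4) = 0.0008283 / 1 = 0.0008283 mol.
[H3PO4] = 0.0008283 / 0.01399 L = 0.0592 M.

0.0592 M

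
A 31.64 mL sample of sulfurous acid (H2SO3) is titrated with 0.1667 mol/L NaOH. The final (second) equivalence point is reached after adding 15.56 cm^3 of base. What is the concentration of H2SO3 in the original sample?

n(NaOH) = 0.1667 x 0.01556 = 0.002594 mol.
At the final (second) equivalence point, 2 mol OH^- react per mol H2SO3, so n(H2SO3) = 0.002594 / 2 = 0.001297 mol.
[H2SO3] = 0.001297 / 0.03164 L = 0.0410 M.

0.0410 M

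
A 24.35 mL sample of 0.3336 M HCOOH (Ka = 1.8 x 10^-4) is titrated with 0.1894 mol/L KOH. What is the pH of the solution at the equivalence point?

8.41

n(HCOOH) = 0.3336 x 0.02435 = 0.008123 mol; V(KOH) at equivalence = 0.008123/0.1894 = 0.04289 L.
At equivalence all the acid is converted to HCOO-; total volume = 0.02435 + 0.04289 = 0.06724 L, so [HCOO-] = 0.008123/0.06724 = 0.1208 M.
Kb = Kw/Ka = 1.0e-14 / 1.8 x 10^-4 = 5.56e-11.
[OH^-] = sqrt(Kb x [HCOO-]) = sqrt(5.56e-11 x 0.1208) = 2.59e-6 M.
pOH = 5.59, so pH = 14.00 - 5.59 = 8.41.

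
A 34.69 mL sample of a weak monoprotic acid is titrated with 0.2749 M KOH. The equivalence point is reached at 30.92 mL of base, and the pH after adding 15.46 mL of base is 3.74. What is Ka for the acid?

1.8 x 10^-4

15.46 mL is half of the equivalence volume, so this is the half-equivalence point where [HA] = [A^-].
At half-equivalence pH = pKa, so pKa = 3.74.
Ka = 10^(-3.74) = 1.8 x 10^-4.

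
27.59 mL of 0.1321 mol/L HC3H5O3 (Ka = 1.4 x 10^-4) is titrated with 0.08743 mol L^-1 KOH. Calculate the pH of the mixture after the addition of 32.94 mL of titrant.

Initial n(HC3H5O3) = 0.1321 x 0.02759 = 0.003645 mol.
n(KOH) added = 0.08743 x 0.03294 = 0.002880 mol, converting that many moles of HC3H5O3 to C3H5O3-.
Remaining n(HC3H5O3) = 0.0007647 mol; n(C3H5O3-) = 0.002880 mol.
By Henderson-Hasselbalch, pH = pKa + log([A^-]/[HA]) = 3.85 + log(0.002880/0.0007647) = 3.85 + (+0.58) = 4.43.

4.43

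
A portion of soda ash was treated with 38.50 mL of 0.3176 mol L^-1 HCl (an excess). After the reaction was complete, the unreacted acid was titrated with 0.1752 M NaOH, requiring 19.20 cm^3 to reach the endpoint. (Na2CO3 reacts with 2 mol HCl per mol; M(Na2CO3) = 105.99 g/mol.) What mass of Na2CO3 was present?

Total n(HCl) added = 0.3176 x 0.03850 = 0.01223 mol.
n(NaOH) used = 0.1752 x 0.01920 = 0.003364 mol, which equals the excess n(HCl).
So n(HCl) consumed by the sample = 0.01223 - 0.003364 = 0.008864 mol.
n(Na2CO3) = 0.008864 / 2 = 0.004432 mol.
mass = 0.004432 mol x 105.99 g/mol = 0.470 g.

0.470 g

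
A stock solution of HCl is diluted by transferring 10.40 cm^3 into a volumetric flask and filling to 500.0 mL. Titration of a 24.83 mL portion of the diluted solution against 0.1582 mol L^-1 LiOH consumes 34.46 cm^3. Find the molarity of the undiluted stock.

10.6 M

n(LiOH) = 0.1582 x 0.03446 = 0.005452 mol.
n(HCl) in the aliquot = 0.005452 mol.
[diluted HCl] = 0.005452 / 0.02483 = 0.2196 M.
Dilution factor = 500.0/10.40 = 48.08, so [stock] = 0.2196 x 48.08 = 10.6 M.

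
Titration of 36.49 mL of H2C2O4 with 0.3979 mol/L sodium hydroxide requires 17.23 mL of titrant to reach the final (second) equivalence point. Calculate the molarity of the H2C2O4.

n(NaOH) = 0.3979 x 0.01723 = 0.006856 mol.
At the final (second) equivalence point, 2 mol OH^- react per mol H2C2O4, so n(H2C2O4) = 0.006856 / 2 = 0.003428 mol.
[H2C2O4] = 0.003428 / 0.03649 L = 0.0939 M.

0.0939 M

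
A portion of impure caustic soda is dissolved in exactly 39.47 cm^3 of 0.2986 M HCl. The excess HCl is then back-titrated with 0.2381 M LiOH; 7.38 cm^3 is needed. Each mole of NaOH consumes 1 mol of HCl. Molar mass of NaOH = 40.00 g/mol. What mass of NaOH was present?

Total n(HCl) added = 0.2986 x 0.03947 = 0.01179 mol.
n(LiOH) used = 0.2381 x 0.007380 = 0.001757 mol, which equals the excess n(HCl).
So n(HCl) consumed by the sample = 0.01179 - 0.001757 = 0.01003 mol.
n(NaOH) = 0.01003 / 1 = 0.01003 mol.
mass = 0.01003 mol x 40.00 g/mol = 0.401 g.

0.401 g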